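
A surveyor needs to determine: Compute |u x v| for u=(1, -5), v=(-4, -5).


|u x v| = |1*(-5) - (-5)*(-4)|
= |(-5) - 20| = 25

25


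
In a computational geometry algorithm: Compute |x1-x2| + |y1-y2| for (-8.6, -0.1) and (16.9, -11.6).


|(-8.6)-16.9| + |(-0.1)-(-11.6)| = 25.5 + 11.5 = 37

37


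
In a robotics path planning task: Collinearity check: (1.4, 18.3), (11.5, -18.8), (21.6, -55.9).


Cross product: (11.5-1.4)*((-55.9)-18.3) - ((-18.8)-18.3)*(21.6-1.4)
= 0

Yes, collinear


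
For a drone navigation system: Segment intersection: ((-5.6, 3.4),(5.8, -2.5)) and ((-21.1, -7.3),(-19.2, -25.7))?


Cross products: d1=305.53, d2=504.08, d3=-213.43, d4=-411.98
d1*d2 < 0 and d3*d4 < 0? no

No, they don't intersect


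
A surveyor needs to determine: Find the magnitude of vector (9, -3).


|u| = sqrt(9^2 + (-3)^2) = sqrt(90) = 9.4868

9.4868


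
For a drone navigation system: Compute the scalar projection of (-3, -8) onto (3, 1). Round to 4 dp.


u.v = -17, |v| = sqrt(10) = 3.1623
Scalar projection = u.v / |v| = -17 / sqrt(10) = -5.3759

-5.3759


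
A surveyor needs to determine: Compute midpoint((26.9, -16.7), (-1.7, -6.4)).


M = ((26.9+(-1.7))/2, ((-16.7)+(-6.4))/2)
= (12.6, -11.55)

(12.6, -11.55)


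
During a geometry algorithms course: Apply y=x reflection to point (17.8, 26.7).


Reflection over y=x: (x,y) -> (y,x)
(17.8, 26.7) -> (26.7, 17.8)

(26.7, 17.8)


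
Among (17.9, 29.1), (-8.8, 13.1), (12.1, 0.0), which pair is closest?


d(P0,P1) = 31.127, d(P0,P2) = 29.6724, d(P1,P2) = 24.6662
Closest: P1 and P2

Closest pair: (-8.8, 13.1) and (12.1, 0.0), distance = 24.6662


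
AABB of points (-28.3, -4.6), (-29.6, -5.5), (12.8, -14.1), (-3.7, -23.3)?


x range: [-29.6, 12.8]
y range: [-23.3, -4.6]
Bounding box: (-29.6,-23.3) to (12.8,-4.6)

(-29.6,-23.3) to (12.8,-4.6)


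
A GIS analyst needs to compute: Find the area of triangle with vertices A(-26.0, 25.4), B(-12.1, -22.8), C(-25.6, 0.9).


Area = |x_A(y_B-y_C) + x_B(y_C-y_A) + x_C(y_A-y_B)|/2
= |616.2 + 296.45 + (-1233.92)|/2
= 321.27/2 = 160.635

160.635


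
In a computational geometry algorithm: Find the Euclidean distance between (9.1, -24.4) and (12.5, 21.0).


dx=3.4, dy=45.4
d^2 = 3.4^2 + 45.4^2 = 2072.72
d = sqrt(2072.72) = 45.5271

45.5271


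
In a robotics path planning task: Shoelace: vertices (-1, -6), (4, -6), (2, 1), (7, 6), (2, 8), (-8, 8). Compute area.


Shoelace sum: ((-1)*(-6) - 4*(-6)) + (4*1 - 2*(-6)) + (2*6 - 7*1) + (7*8 - 2*6) + (2*8 - (-8)*8) + ((-8)*(-6) - (-1)*8)
= 231
Area = |231|/2 = 115.5

115.5


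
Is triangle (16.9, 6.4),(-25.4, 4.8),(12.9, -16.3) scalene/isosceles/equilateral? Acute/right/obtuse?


Side lengths squared: AB^2=1791.85, BC^2=1912.1, CA^2=531.29
Sorted: [531.29, 1791.85, 1912.1]
By sides: Scalene, By angles: Acute

Scalene, Acute


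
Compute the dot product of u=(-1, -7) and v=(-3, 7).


u . v = u_x*v_x + u_y*v_y = (-1)*(-3) + (-7)*7
= 3 + (-49) = -46

-46


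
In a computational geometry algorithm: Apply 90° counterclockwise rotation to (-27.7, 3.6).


90° CCW: (x,y) -> (-y, x)
(-27.7,3.6) -> (-3.6, -27.7)

(-3.6, -27.7)


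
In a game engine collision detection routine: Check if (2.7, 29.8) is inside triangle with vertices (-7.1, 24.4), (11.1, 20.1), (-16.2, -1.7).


Cross products: AB x AP = 140.42, BC x BP = -447.93, CA x CP = -206.64
All same sign? no

No, outside


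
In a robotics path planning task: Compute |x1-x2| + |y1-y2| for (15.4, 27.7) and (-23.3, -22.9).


|15.4-(-23.3)| + |27.7-(-22.9)| = 38.7 + 50.6 = 89.3

89.3


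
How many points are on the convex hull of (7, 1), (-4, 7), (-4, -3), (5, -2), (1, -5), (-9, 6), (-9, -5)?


Convex hull vertices (CCW): (-9, -5), (1, -5), (5, -2), (7, 1), (-4, 7), (-9, 6)
Count = 6

6


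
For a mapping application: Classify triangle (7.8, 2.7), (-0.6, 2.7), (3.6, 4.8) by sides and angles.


Side lengths squared: AB^2=70.56, BC^2=22.05, CA^2=22.05
Sorted: [22.05, 22.05, 70.56]
By sides: Isosceles, By angles: Obtuse

Isosceles, Obtuse


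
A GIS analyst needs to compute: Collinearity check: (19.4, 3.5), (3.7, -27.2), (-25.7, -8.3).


Cross product: (3.7-19.4)*((-8.3)-3.5) - ((-27.2)-3.5)*((-25.7)-19.4)
= -1199.31

No, not collinear


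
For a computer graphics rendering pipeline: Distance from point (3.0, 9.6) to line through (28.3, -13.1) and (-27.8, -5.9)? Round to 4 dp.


|cross product| = 1091.31
|line direction| = sqrt(3199.05) = 56.5601
Distance = 1091.31/sqrt(3199.05) = 19.2947

19.2947


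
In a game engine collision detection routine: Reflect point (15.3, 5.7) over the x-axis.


Reflection over x-axis: (x,y) -> (x,-y)
(15.3, 5.7) -> (15.3, -5.7)

(15.3, -5.7)


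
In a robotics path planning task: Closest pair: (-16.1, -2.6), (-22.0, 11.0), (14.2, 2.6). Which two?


d(P0,P1) = 14.8246, d(P0,P2) = 30.743, d(P1,P2) = 37.1618
Closest: P0 and P1

Closest pair: (-16.1, -2.6) and (-22.0, 11.0), distance = 14.8246


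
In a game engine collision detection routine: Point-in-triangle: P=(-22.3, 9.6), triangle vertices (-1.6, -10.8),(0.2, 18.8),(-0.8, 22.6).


Cross products: AB x AP = 649.44, BC x BP = 94.7, CA x CP = -707.7
All same sign? no

No, outside


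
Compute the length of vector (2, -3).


|u| = sqrt(2^2 + (-3)^2) = sqrt(13) = 3.6056

3.6056


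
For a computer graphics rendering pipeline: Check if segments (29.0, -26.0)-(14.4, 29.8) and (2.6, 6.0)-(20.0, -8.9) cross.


Cross products: d1=-163.44, d2=589.94, d3=1005.92, d4=252.54
d1*d2 < 0 and d3*d4 < 0? no

No, they don't intersect


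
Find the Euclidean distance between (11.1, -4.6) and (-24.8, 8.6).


dx=-35.9, dy=13.2
d^2 = (-35.9)^2 + 13.2^2 = 1463.05
d = sqrt(1463.05) = 38.2498

38.2498


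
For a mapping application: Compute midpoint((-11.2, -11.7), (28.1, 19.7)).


M = (((-11.2)+28.1)/2, ((-11.7)+19.7)/2)
= (8.45, 4)

(8.45, 4)


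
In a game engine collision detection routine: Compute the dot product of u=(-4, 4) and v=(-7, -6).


u . v = u_x*v_x + u_y*v_y = (-4)*(-7) + 4*(-6)
= 28 + (-24) = 4

4


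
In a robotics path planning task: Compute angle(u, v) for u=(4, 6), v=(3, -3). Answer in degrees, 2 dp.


u.v = -6, |u| = sqrt(52) = 7.2111, |v| = sqrt(18) = 4.2426
cos(theta) = u.v/(|u||v|) = -6/sqrt(936) = -0.196116
theta = acos(-0.196116) = 101.31 degrees

101.31 degrees


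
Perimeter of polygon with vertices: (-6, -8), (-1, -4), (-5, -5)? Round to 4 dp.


Sides: (-6, -8)->(-1, -4): sqrt(41) = 6.403124, (-1, -4)->(-5, -5): sqrt(17) = 4.123106, (-5, -5)->(-6, -8): sqrt(10) = 3.162278
Sum = 13.688508
Perimeter = 13.6885

13.6885


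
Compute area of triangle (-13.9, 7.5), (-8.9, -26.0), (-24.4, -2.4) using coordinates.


Area = |x_A(y_B-y_C) + x_B(y_C-y_A) + x_C(y_A-y_B)|/2
= |328.04 + 88.11 + (-817.4)|/2
= 401.25/2 = 200.625

200.625


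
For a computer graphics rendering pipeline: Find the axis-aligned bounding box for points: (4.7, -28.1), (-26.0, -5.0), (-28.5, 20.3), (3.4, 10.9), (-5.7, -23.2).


x range: [-28.5, 4.7]
y range: [-28.1, 20.3]
Bounding box: (-28.5,-28.1) to (4.7,20.3)

(-28.5,-28.1) to (4.7,20.3)


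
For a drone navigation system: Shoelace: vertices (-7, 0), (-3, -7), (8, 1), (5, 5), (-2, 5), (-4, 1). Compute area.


Shoelace sum: ((-7)*(-7) - (-3)*0) + ((-3)*1 - 8*(-7)) + (8*5 - 5*1) + (5*5 - (-2)*5) + ((-2)*1 - (-4)*5) + ((-4)*0 - (-7)*1)
= 197
Area = |197|/2 = 98.5

98.5


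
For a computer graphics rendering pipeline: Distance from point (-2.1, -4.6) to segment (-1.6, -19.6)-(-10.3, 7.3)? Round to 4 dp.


Project P onto AB: t = 0.5103 (clamped to [0,1])
Closest point on segment: (-6.0393, -5.874)
Distance: 4.1402

4.1402


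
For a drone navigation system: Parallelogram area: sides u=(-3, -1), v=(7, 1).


|u x v| = |(-3)*1 - (-1)*7|
= |(-3) - (-7)| = 4

4


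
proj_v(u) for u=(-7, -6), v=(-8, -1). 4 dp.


u.v = 62, |v| = sqrt(65) = 8.0623
Scalar projection = u.v / |v| = 62 / sqrt(65) = 7.6902

7.6902


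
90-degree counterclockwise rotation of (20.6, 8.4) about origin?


90° CCW: (x,y) -> (-y, x)
(20.6,8.4) -> (-8.4, 20.6)

(-8.4, 20.6)


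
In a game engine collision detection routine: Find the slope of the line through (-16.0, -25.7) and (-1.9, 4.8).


slope = (y2-y1)/(x2-x1) = (4.8-(-25.7))/((-1.9)-(-16)) = 30.5/14.1 = 2.1631

2.1631


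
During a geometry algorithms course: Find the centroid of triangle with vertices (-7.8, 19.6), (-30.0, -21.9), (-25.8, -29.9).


Centroid = ((x_A+x_B+x_C)/3, (y_A+y_B+y_C)/3)
= (((-7.8)+(-30)+(-25.8))/3, (19.6+(-21.9)+(-29.9))/3)
= (-21.2, -10.7333)

(-21.2, -10.7333)


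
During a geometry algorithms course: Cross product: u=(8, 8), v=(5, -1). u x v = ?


u x v = u_x*v_y - u_y*v_x = 8*(-1) - 8*5
= (-8) - 40 = -48

-48


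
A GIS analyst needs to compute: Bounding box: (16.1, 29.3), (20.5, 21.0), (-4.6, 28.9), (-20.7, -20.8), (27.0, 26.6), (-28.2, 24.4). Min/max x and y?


x range: [-28.2, 27]
y range: [-20.8, 29.3]
Bounding box: (-28.2,-20.8) to (27,29.3)

(-28.2,-20.8) to (27,29.3)


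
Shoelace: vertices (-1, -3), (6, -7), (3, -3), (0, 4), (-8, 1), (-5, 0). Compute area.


Shoelace sum: ((-1)*(-7) - 6*(-3)) + (6*(-3) - 3*(-7)) + (3*4 - 0*(-3)) + (0*1 - (-8)*4) + ((-8)*0 - (-5)*1) + ((-5)*(-3) - (-1)*0)
= 92
Area = |92|/2 = 46

46


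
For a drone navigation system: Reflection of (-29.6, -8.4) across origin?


Reflection over origin: (x,y) -> (-x,-y)
(-29.6, -8.4) -> (29.6, 8.4)

(29.6, 8.4)


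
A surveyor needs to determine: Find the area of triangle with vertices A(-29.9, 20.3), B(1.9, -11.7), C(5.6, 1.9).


Area = |x_A(y_B-y_C) + x_B(y_C-y_A) + x_C(y_A-y_B)|/2
= |406.64 + (-34.96) + 179.2|/2
= 550.88/2 = 275.44

275.44


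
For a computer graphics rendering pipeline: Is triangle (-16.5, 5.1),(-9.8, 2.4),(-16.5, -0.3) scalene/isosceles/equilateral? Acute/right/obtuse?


Side lengths squared: AB^2=52.18, BC^2=52.18, CA^2=29.16
Sorted: [29.16, 52.18, 52.18]
By sides: Isosceles, By angles: Acute

Isosceles, Acute


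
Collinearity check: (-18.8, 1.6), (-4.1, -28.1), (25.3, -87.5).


Cross product: ((-4.1)-(-18.8))*((-87.5)-1.6) - ((-28.1)-1.6)*(25.3-(-18.8))
= 0

Yes, collinear


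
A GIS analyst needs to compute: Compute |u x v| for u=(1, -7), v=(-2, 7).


|u x v| = |1*7 - (-7)*(-2)|
= |7 - 14| = 7

7


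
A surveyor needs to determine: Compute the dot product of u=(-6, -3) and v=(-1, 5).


u . v = u_x*v_x + u_y*v_y = (-6)*(-1) + (-3)*5
= 6 + (-15) = -9

-9


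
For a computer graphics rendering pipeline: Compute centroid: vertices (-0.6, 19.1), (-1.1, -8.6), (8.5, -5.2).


Centroid = ((x_A+x_B+x_C)/3, (y_A+y_B+y_C)/3)
= (((-0.6)+(-1.1)+8.5)/3, (19.1+(-8.6)+(-5.2))/3)
= (2.2667, 1.7667)

(2.2667, 1.7667)


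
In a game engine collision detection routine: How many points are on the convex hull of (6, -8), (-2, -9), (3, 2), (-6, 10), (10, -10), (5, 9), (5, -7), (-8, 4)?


Convex hull vertices (CCW): (-8, 4), (-2, -9), (10, -10), (5, 9), (-6, 10)
Count = 5

5


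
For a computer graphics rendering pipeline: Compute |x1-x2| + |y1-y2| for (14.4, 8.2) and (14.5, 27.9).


|14.4-14.5| + |8.2-27.9| = 0.1 + 19.7 = 19.8

19.8


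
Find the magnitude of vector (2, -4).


|u| = sqrt(2^2 + (-4)^2) = sqrt(20) = 4.4721

4.4721


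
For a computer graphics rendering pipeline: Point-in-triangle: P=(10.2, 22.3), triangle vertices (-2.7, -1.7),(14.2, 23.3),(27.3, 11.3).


Cross products: AB x AP = 83.1, BC x BP = -61.1, CA x CP = -552.3
All same sign? no

No, outside


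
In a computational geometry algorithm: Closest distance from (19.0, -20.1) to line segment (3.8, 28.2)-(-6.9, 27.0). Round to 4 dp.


Project P onto AB: t = 0 (clamped to [0,1])
Closest point on segment: (3.8, 28.2)
Distance: 50.6353

50.6353


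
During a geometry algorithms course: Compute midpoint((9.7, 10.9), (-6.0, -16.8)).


M = ((9.7+(-6))/2, (10.9+(-16.8))/2)
= (1.85, -2.95)

(1.85, -2.95)


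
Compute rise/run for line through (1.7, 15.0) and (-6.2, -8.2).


slope = (y2-y1)/(x2-x1) = ((-8.2)-15)/((-6.2)-1.7) = (-23.2)/(-7.9) = 2.9367

2.9367


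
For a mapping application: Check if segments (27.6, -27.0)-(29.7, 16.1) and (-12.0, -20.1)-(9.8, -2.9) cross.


Cross products: d1=-831.54, d2=71.92, d3=1721.25, d4=817.79
d1*d2 < 0 and d3*d4 < 0? no

No, they don't intersect


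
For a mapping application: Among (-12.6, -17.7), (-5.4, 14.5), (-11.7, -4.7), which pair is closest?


d(P0,P1) = 32.9952, d(P0,P2) = 13.0311, d(P1,P2) = 20.2072
Closest: P0 and P2

Closest pair: (-12.6, -17.7) and (-11.7, -4.7), distance = 13.0311


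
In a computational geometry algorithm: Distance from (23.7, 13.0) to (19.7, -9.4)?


dx=-4, dy=-22.4
d^2 = (-4)^2 + (-22.4)^2 = 517.76
d = sqrt(517.76) = 22.7543

22.7543


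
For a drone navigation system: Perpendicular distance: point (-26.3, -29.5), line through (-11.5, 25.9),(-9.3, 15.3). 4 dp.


|cross product| = 278.76
|line direction| = sqrt(117.2) = 10.8259
Distance = 278.76/sqrt(117.2) = 25.7494

25.7494


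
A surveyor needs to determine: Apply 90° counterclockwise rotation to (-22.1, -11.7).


90° CCW: (x,y) -> (-y, x)
(-22.1,-11.7) -> (11.7, -22.1)

(11.7, -22.1)


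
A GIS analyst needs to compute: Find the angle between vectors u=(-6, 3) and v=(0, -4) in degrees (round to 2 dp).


u.v = -12, |u| = sqrt(45) = 6.7082, |v| = sqrt(16) = 4
cos(theta) = u.v/(|u||v|) = -12/sqrt(720) = -0.447214
theta = acos(-0.447214) = 116.57 degrees

116.57 degrees


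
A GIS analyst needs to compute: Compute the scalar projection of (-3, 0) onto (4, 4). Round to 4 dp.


u.v = -12, |v| = sqrt(32) = 5.6569
Scalar projection = u.v / |v| = -12 / sqrt(32) = -2.1213

-2.1213


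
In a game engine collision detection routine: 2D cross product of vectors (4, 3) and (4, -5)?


u x v = u_x*v_y - u_y*v_x = 4*(-5) - 3*4
= (-20) - 12 = -32

-32


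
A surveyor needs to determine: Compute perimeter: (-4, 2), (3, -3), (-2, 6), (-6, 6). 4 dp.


Sides: (-4, 2)->(3, -3): sqrt(74) = 8.602325, (3, -3)->(-2, 6): sqrt(106) = 10.29563, (-2, 6)->(-6, 6): sqrt(16) = 4, (-6, 6)->(-4, 2): sqrt(20) = 4.472136
Sum = 27.370091
Perimeter = 27.3701

27.3701


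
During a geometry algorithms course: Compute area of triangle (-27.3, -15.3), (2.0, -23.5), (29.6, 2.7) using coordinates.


Area = |x_A(y_B-y_C) + x_B(y_C-y_A) + x_C(y_A-y_B)|/2
= |715.26 + 36 + 242.72|/2
= 993.98/2 = 496.99

496.99


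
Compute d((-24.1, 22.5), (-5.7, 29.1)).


dx=18.4, dy=6.6
d^2 = 18.4^2 + 6.6^2 = 382.12
d = sqrt(382.12) = 19.5479

19.5479


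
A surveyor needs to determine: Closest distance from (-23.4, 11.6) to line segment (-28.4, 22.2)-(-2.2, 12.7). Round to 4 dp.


Project P onto AB: t = 0.2983 (clamped to [0,1])
Closest point on segment: (-20.5841, 19.366)
Distance: 8.2607

8.2607


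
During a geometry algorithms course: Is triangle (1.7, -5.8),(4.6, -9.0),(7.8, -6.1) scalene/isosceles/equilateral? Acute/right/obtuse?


Side lengths squared: AB^2=18.65, BC^2=18.65, CA^2=37.3
Sorted: [18.65, 18.65, 37.3]
By sides: Isosceles, By angles: Right

Isosceles, Right


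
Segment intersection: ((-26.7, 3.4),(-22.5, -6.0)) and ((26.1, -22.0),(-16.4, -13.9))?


Cross products: d1=-651.82, d2=-286.34, d3=389.64, d4=24.16
d1*d2 < 0 and d3*d4 < 0? no

No, they don't intersect


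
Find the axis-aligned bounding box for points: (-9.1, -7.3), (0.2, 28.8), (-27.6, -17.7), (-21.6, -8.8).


x range: [-27.6, 0.2]
y range: [-17.7, 28.8]
Bounding box: (-27.6,-17.7) to (0.2,28.8)

(-27.6,-17.7) to (0.2,28.8)


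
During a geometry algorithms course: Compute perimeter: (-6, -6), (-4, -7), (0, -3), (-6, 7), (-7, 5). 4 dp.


Sides: (-6, -6)->(-4, -7): sqrt(5) = 2.236068, (-4, -7)->(0, -3): sqrt(32) = 5.656854, (0, -3)->(-6, 7): sqrt(136) = 11.661904, (-6, 7)->(-7, 5): sqrt(5) = 2.236068, (-7, 5)->(-6, -6): sqrt(122) = 11.045361
Sum = 32.836255
Perimeter = 32.8363

32.8363


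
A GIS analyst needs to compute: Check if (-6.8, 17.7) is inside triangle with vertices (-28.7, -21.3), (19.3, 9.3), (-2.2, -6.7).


Cross products: AB x AP = 1201.86, BC x BP = -598.2, CA x CP = -713.76
All same sign? no

No, outside


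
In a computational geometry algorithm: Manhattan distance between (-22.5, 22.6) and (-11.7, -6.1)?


|(-22.5)-(-11.7)| + |22.6-(-6.1)| = 10.8 + 28.7 = 39.5

39.5


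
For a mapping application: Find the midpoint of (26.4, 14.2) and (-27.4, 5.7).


M = ((26.4+(-27.4))/2, (14.2+5.7)/2)
= (-0.5, 9.95)

(-0.5, 9.95)


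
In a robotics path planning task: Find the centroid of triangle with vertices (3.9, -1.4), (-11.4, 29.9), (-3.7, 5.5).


Centroid = ((x_A+x_B+x_C)/3, (y_A+y_B+y_C)/3)
= ((3.9+(-11.4)+(-3.7))/3, ((-1.4)+29.9+5.5)/3)
= (-3.7333, 11.3333)

(-3.7333, 11.3333)


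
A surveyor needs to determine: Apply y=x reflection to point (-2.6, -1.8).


Reflection over y=x: (x,y) -> (y,x)
(-2.6, -1.8) -> (-1.8, -2.6)

(-1.8, -2.6)


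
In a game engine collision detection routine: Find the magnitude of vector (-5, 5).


|u| = sqrt((-5)^2 + 5^2) = sqrt(50) = 7.0711

7.0711


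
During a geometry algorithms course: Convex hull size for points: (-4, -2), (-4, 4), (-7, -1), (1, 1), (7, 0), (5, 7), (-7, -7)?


Convex hull vertices (CCW): (-7, -7), (7, 0), (5, 7), (-4, 4), (-7, -1)
Count = 5

5


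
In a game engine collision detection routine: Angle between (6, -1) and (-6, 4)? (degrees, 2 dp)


u.v = -40, |u| = sqrt(37) = 6.0828, |v| = sqrt(52) = 7.2111
cos(theta) = u.v/(|u||v|) = -40/sqrt(1924) = -0.911922
theta = acos(-0.911922) = 155.77 degrees

155.77 degrees


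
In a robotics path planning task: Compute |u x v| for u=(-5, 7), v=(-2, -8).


|u x v| = |(-5)*(-8) - 7*(-2)|
= |40 - (-14)| = 54

54


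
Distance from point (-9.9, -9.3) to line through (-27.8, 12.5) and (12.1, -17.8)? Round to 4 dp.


|cross product| = 327.45
|line direction| = sqrt(2510.1) = 50.1009
Distance = 327.45/sqrt(2510.1) = 6.5358

6.5358


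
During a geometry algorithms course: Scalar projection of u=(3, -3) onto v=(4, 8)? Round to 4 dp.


u.v = -12, |v| = sqrt(80) = 8.9443
Scalar projection = u.v / |v| = -12 / sqrt(80) = -1.3416

-1.3416


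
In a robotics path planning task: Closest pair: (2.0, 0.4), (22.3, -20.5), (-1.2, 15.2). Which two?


d(P0,P1) = 29.1359, d(P0,P2) = 15.142, d(P1,P2) = 42.7404
Closest: P0 and P2

Closest pair: (2.0, 0.4) and (-1.2, 15.2), distance = 15.142


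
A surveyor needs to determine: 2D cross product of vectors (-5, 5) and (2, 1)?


u x v = u_x*v_y - u_y*v_x = (-5)*1 - 5*2
= (-5) - 10 = -15

-15


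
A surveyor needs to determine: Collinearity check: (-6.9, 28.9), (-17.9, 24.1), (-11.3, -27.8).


Cross product: ((-17.9)-(-6.9))*((-27.8)-28.9) - (24.1-28.9)*((-11.3)-(-6.9))
= 602.58

No, not collinear


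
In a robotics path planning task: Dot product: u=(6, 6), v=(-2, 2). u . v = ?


u . v = u_x*v_x + u_y*v_y = 6*(-2) + 6*2
= (-12) + 12 = 0

0


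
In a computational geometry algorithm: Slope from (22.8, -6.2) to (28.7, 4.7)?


slope = (y2-y1)/(x2-x1) = (4.7-(-6.2))/(28.7-22.8) = 10.9/5.9 = 1.8475

1.8475


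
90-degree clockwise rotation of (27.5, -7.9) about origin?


90° CW: (x,y) -> (y, -x)
(27.5,-7.9) -> (-7.9, -27.5)

(-7.9, -27.5)


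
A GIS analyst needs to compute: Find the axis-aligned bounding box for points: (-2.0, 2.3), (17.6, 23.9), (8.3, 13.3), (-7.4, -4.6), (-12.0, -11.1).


x range: [-12, 17.6]
y range: [-11.1, 23.9]
Bounding box: (-12,-11.1) to (17.6,23.9)

(-12,-11.1) to (17.6,23.9)


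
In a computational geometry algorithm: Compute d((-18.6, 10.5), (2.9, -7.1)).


dx=21.5, dy=-17.6
d^2 = 21.5^2 + (-17.6)^2 = 772.01
d = sqrt(772.01) = 27.7851

27.7851


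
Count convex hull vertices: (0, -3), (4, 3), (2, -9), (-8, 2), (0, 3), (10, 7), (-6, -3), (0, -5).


Convex hull vertices (CCW): (-8, 2), (-6, -3), (2, -9), (10, 7)
Count = 4

4


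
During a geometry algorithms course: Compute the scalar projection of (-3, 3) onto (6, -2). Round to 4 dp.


u.v = -24, |v| = sqrt(40) = 6.3246
Scalar projection = u.v / |v| = -24 / sqrt(40) = -3.7947

-3.7947


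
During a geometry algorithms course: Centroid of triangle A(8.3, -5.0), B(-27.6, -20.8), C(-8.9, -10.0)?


Centroid = ((x_A+x_B+x_C)/3, (y_A+y_B+y_C)/3)
= ((8.3+(-27.6)+(-8.9))/3, ((-5)+(-20.8)+(-10))/3)
= (-9.4, -11.9333)

(-9.4, -11.9333)


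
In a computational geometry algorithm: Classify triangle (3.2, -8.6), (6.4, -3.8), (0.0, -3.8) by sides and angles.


Side lengths squared: AB^2=33.28, BC^2=40.96, CA^2=33.28
Sorted: [33.28, 33.28, 40.96]
By sides: Isosceles, By angles: Acute

Isosceles, Acute


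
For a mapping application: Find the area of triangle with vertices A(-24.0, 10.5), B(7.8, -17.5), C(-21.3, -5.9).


Area = |x_A(y_B-y_C) + x_B(y_C-y_A) + x_C(y_A-y_B)|/2
= |278.4 + (-127.92) + (-596.4)|/2
= 445.92/2 = 222.96

222.96


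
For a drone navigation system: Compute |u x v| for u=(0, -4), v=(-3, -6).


|u x v| = |0*(-6) - (-4)*(-3)|
= |0 - 12| = 12

12


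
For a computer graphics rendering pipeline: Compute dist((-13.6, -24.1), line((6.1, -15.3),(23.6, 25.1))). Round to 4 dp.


|cross product| = 641.88
|line direction| = sqrt(1938.41) = 44.0274
Distance = 641.88/sqrt(1938.41) = 14.5791

14.5791


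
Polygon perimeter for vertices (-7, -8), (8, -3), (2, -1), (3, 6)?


Sides: (-7, -8)->(8, -3): sqrt(250) = 15.811388, (8, -3)->(2, -1): sqrt(40) = 6.324555, (2, -1)->(3, 6): sqrt(50) = 7.071068, (3, 6)->(-7, -8): sqrt(296) = 17.204651
Sum = 46.411662
Perimeter = 46.4117

46.4117


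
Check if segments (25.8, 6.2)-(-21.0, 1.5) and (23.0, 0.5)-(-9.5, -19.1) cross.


Cross products: d1=-130.37, d2=-894.9, d3=253.6, d4=1018.13
d1*d2 < 0 and d3*d4 < 0? no

No, they don't intersect


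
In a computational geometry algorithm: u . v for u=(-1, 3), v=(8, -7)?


u . v = u_x*v_x + u_y*v_y = (-1)*8 + 3*(-7)
= (-8) + (-21) = -29

-29


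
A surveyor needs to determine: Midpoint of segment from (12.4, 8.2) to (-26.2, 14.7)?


M = ((12.4+(-26.2))/2, (8.2+14.7)/2)
= (-6.9, 11.45)

(-6.9, 11.45)


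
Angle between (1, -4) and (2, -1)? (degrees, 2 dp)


u.v = 6, |u| = sqrt(17) = 4.1231, |v| = sqrt(5) = 2.2361
cos(theta) = u.v/(|u||v|) = 6/sqrt(85) = 0.650791
theta = acos(0.650791) = 49.4 degrees

49.4 degrees


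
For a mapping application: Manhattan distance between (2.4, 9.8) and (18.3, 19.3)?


|2.4-18.3| + |9.8-19.3| = 15.9 + 9.5 = 25.4

25.4


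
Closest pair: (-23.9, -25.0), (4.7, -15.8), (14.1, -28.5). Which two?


d(P0,P1) = 30.0433, d(P0,P2) = 38.1608, d(P1,P2) = 15.8003
Closest: P1 and P2

Closest pair: (4.7, -15.8) and (14.1, -28.5), distance = 15.8003


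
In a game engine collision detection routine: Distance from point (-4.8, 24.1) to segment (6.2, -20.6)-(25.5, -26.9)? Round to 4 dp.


Project P onto AB: t = 0 (clamped to [0,1])
Closest point on segment: (6.2, -20.6)
Distance: 46.0336

46.0336


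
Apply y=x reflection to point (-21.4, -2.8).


Reflection over y=x: (x,y) -> (y,x)
(-21.4, -2.8) -> (-2.8, -21.4)

(-2.8, -21.4)


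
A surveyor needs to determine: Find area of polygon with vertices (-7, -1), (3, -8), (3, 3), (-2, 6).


Shoelace sum: ((-7)*(-8) - 3*(-1)) + (3*3 - 3*(-8)) + (3*6 - (-2)*3) + ((-2)*(-1) - (-7)*6)
= 160
Area = |160|/2 = 80

80


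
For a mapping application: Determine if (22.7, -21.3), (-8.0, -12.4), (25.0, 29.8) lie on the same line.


Cross product: ((-8)-22.7)*(29.8-(-21.3)) - ((-12.4)-(-21.3))*(25-22.7)
= -1589.24

No, not collinear


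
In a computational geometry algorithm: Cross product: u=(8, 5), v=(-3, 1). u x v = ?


u x v = u_x*v_y - u_y*v_x = 8*1 - 5*(-3)
= 8 - (-15) = 23

23


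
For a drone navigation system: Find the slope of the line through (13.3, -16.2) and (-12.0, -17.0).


slope = (y2-y1)/(x2-x1) = ((-17)-(-16.2))/((-12)-13.3) = (-0.8)/(-25.3) = 0.0316

0.0316


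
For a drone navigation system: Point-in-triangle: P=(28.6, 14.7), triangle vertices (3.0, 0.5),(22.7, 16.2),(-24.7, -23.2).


Cross products: AB x AP = -122.18, BC x BP = 303.56, CA x CP = -213.38
All same sign? no

No, outside


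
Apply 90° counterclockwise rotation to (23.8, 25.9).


90° CCW: (x,y) -> (-y, x)
(23.8,25.9) -> (-25.9, 23.8)

(-25.9, 23.8)


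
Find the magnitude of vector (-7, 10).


|u| = sqrt((-7)^2 + 10^2) = sqrt(149) = 12.2066

12.2066


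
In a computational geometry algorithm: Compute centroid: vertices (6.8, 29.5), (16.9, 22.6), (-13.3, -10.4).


Centroid = ((x_A+x_B+x_C)/3, (y_A+y_B+y_C)/3)
= ((6.8+16.9+(-13.3))/3, (29.5+22.6+(-10.4))/3)
= (3.4667, 13.9)

(3.4667, 13.9)


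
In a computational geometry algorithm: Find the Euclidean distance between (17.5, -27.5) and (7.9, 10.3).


dx=-9.6, dy=37.8
d^2 = (-9.6)^2 + 37.8^2 = 1521
d = sqrt(1521) = 39

39


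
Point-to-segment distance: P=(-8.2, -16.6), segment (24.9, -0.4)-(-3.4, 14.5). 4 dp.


Project P onto AB: t = 0.6798 (clamped to [0,1])
Closest point on segment: (5.6621, 9.7288)
Distance: 29.755

29.755


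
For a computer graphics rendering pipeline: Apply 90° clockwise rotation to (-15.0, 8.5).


90° CW: (x,y) -> (y, -x)
(-15,8.5) -> (8.5, 15)

(8.5, 15)


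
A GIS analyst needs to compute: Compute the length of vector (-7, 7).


|u| = sqrt((-7)^2 + 7^2) = sqrt(98) = 9.8995

9.8995


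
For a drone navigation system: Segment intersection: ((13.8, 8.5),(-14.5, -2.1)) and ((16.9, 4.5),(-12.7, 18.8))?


Cross products: d1=-74.07, d2=644.38, d3=146.06, d4=-572.39
d1*d2 < 0 and d3*d4 < 0? yes

Yes, they intersect


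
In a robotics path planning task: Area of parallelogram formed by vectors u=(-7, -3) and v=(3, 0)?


|u x v| = |(-7)*0 - (-3)*3|
= |0 - (-9)| = 9

9


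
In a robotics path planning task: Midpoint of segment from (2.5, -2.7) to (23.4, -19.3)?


M = ((2.5+23.4)/2, ((-2.7)+(-19.3))/2)
= (12.95, -11)

(12.95, -11)


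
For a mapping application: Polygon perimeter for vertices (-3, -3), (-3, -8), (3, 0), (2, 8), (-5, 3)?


Sides: (-3, -3)->(-3, -8): sqrt(25) = 5, (-3, -8)->(3, 0): sqrt(100) = 10, (3, 0)->(2, 8): sqrt(65) = 8.062258, (2, 8)->(-5, 3): sqrt(74) = 8.602325, (-5, 3)->(-3, -3): sqrt(40) = 6.324555
Sum = 37.989138
Perimeter = 37.9891

37.9891


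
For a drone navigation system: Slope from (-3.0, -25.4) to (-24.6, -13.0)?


slope = (y2-y1)/(x2-x1) = ((-13)-(-25.4))/((-24.6)-(-3)) = 12.4/(-21.6) = -0.5741

-0.5741


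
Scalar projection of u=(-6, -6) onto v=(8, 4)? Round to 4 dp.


u.v = -72, |v| = sqrt(80) = 8.9443
Scalar projection = u.v / |v| = -72 / sqrt(80) = -8.0498

-8.0498


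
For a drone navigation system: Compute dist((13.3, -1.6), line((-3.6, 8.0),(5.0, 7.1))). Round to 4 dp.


|cross product| = 67.35
|line direction| = sqrt(74.77) = 8.647
Distance = 67.35/sqrt(74.77) = 7.7889

7.7889


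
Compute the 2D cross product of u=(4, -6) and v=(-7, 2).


u x v = u_x*v_y - u_y*v_x = 4*2 - (-6)*(-7)
= 8 - 42 = -34

-34


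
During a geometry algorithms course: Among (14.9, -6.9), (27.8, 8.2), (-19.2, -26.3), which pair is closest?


d(P0,P1) = 19.86, d(P0,P2) = 39.2323, d(P1,P2) = 58.3031
Closest: P0 and P1

Closest pair: (14.9, -6.9) and (27.8, 8.2), distance = 19.86


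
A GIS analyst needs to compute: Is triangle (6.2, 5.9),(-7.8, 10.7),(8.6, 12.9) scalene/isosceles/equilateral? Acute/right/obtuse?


Side lengths squared: AB^2=219.04, BC^2=273.8, CA^2=54.76
Sorted: [54.76, 219.04, 273.8]
By sides: Scalene, By angles: Right

Scalene, Right


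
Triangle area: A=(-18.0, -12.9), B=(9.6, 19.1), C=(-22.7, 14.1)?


Area = |x_A(y_B-y_C) + x_B(y_C-y_A) + x_C(y_A-y_B)|/2
= |(-90) + 259.2 + 726.4|/2
= 895.6/2 = 447.8

447.8


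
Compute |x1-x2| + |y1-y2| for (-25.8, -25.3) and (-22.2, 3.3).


|(-25.8)-(-22.2)| + |(-25.3)-3.3| = 3.6 + 28.6 = 32.2

32.2


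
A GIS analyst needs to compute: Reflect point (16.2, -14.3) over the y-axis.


Reflection over y-axis: (x,y) -> (-x,y)
(16.2, -14.3) -> (-16.2, -14.3)

(-16.2, -14.3)


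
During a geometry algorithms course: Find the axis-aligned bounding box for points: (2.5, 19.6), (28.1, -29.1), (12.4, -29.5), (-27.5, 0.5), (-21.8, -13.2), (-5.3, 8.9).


x range: [-27.5, 28.1]
y range: [-29.5, 19.6]
Bounding box: (-27.5,-29.5) to (28.1,19.6)

(-27.5,-29.5) to (28.1,19.6)


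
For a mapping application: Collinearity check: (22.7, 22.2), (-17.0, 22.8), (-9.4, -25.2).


Cross product: ((-17)-22.7)*((-25.2)-22.2) - (22.8-22.2)*((-9.4)-22.7)
= 1901.04

No, not collinear


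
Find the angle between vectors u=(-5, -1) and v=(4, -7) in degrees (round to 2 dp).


u.v = -13, |u| = sqrt(26) = 5.099, |v| = sqrt(65) = 8.0623
cos(theta) = u.v/(|u||v|) = -13/sqrt(1690) = -0.316228
theta = acos(-0.316228) = 108.43 degrees

108.43 degrees


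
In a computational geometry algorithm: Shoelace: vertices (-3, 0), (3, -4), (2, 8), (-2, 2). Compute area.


Shoelace sum: ((-3)*(-4) - 3*0) + (3*8 - 2*(-4)) + (2*2 - (-2)*8) + ((-2)*0 - (-3)*2)
= 70
Area = |70|/2 = 35

35


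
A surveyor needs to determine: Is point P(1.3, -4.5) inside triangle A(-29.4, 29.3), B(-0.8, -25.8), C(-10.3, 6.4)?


Cross products: AB x AP = 724.89, BC x BP = -269.97, CA x CP = -57.45
All same sign? no

No, outside


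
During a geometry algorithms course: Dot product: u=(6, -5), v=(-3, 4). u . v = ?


u . v = u_x*v_x + u_y*v_y = 6*(-3) + (-5)*4
= (-18) + (-20) = -38

-38


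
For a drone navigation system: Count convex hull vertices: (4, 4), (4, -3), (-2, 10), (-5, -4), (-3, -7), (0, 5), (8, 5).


Convex hull vertices (CCW): (-5, -4), (-3, -7), (4, -3), (8, 5), (-2, 10)
Count = 5

5


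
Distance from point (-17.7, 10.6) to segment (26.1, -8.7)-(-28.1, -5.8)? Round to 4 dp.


Project P onto AB: t = 0.8248 (clamped to [0,1])
Closest point on segment: (-18.6047, -6.3081)
Distance: 16.9322

16.9322


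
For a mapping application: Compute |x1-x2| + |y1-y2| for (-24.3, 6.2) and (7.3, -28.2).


|(-24.3)-7.3| + |6.2-(-28.2)| = 31.6 + 34.4 = 66

66


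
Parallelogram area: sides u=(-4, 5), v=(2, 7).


|u x v| = |(-4)*7 - 5*2|
= |(-28) - 10| = 38

38


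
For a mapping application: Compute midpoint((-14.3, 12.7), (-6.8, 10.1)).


M = (((-14.3)+(-6.8))/2, (12.7+10.1)/2)
= (-10.55, 11.4)

(-10.55, 11.4)


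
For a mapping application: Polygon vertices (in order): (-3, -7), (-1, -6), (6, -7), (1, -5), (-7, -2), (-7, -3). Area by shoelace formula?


Shoelace sum: ((-3)*(-6) - (-1)*(-7)) + ((-1)*(-7) - 6*(-6)) + (6*(-5) - 1*(-7)) + (1*(-2) - (-7)*(-5)) + ((-7)*(-3) - (-7)*(-2)) + ((-7)*(-7) - (-3)*(-3))
= 41
Area = |41|/2 = 20.5

20.5


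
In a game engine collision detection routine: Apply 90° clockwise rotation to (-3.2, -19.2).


90° CW: (x,y) -> (y, -x)
(-3.2,-19.2) -> (-19.2, 3.2)

(-19.2, 3.2)


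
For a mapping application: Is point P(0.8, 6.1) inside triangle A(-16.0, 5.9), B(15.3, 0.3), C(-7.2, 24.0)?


Cross products: AB x AP = 100.34, BC x BP = 213.15, CA x CP = 302.32
All same sign? yes

Yes, inside


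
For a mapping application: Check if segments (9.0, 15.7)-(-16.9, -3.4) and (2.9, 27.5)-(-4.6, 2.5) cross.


Cross products: d1=241, d2=-263.25, d3=-422.13, d4=82.12
d1*d2 < 0 and d3*d4 < 0? yes

Yes, they intersect


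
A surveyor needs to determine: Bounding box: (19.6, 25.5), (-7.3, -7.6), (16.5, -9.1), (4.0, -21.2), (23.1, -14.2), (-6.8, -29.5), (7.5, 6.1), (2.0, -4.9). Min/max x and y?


x range: [-7.3, 23.1]
y range: [-29.5, 25.5]
Bounding box: (-7.3,-29.5) to (23.1,25.5)

(-7.3,-29.5) to (23.1,25.5)


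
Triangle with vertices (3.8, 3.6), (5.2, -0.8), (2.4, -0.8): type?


Side lengths squared: AB^2=21.32, BC^2=7.84, CA^2=21.32
Sorted: [7.84, 21.32, 21.32]
By sides: Isosceles, By angles: Acute

Isosceles, Acute


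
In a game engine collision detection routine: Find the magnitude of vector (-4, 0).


|u| = sqrt((-4)^2 + 0^2) = sqrt(16) = 4

4


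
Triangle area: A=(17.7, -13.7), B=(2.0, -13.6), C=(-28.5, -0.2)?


Area = |x_A(y_B-y_C) + x_B(y_C-y_A) + x_C(y_A-y_B)|/2
= |(-237.18) + 27 + 2.85|/2
= 207.33/2 = 103.665

103.665


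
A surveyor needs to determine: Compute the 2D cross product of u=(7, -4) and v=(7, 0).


u x v = u_x*v_y - u_y*v_x = 7*0 - (-4)*7
= 0 - (-28) = 28

28


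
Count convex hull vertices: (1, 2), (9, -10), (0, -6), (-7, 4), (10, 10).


Convex hull vertices (CCW): (-7, 4), (0, -6), (9, -10), (10, 10)
Count = 4

4


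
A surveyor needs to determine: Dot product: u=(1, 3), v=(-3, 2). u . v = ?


u . v = u_x*v_x + u_y*v_y = 1*(-3) + 3*2
= (-3) + 6 = 3

3


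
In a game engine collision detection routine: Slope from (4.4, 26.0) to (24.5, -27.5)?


slope = (y2-y1)/(x2-x1) = ((-27.5)-26)/(24.5-4.4) = (-53.5)/20.1 = -2.6617

-2.6617


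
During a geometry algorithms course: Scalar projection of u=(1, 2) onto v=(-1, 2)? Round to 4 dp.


u.v = 3, |v| = sqrt(5) = 2.2361
Scalar projection = u.v / |v| = 3 / sqrt(5) = 1.3416

1.3416


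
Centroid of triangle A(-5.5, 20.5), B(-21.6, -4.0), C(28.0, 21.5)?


Centroid = ((x_A+x_B+x_C)/3, (y_A+y_B+y_C)/3)
= (((-5.5)+(-21.6)+28)/3, (20.5+(-4)+21.5)/3)
= (0.3, 12.6667)

(0.3, 12.6667)


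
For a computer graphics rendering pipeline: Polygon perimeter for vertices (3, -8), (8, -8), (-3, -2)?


Sides: (3, -8)->(8, -8): sqrt(25) = 5, (8, -8)->(-3, -2): sqrt(157) = 12.529964, (-3, -2)->(3, -8): sqrt(72) = 8.485281
Sum = 26.015245
Perimeter = 26.0152

26.0152


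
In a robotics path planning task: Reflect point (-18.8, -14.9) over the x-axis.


Reflection over x-axis: (x,y) -> (x,-y)
(-18.8, -14.9) -> (-18.8, 14.9)

(-18.8, 14.9)


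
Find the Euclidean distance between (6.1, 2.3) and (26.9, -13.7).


dx=20.8, dy=-16
d^2 = 20.8^2 + (-16)^2 = 688.64
d = sqrt(688.64) = 26.242

26.242


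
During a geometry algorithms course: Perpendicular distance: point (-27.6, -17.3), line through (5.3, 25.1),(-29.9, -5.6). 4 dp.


|cross product| = 482.45
|line direction| = sqrt(2181.53) = 46.7069
Distance = 482.45/sqrt(2181.53) = 10.3293

10.3293


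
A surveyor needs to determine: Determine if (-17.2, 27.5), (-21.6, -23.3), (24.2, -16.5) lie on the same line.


Cross product: ((-21.6)-(-17.2))*((-16.5)-27.5) - ((-23.3)-27.5)*(24.2-(-17.2))
= 2296.72

No, not collinear


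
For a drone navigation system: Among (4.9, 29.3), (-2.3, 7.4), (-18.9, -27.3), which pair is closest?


d(P0,P1) = 23.0532, d(P0,P2) = 61.4003, d(P1,P2) = 38.4662
Closest: P0 and P1

Closest pair: (4.9, 29.3) and (-2.3, 7.4), distance = 23.0532


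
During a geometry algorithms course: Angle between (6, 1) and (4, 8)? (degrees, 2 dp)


u.v = 32, |u| = sqrt(37) = 6.0828, |v| = sqrt(80) = 8.9443
cos(theta) = u.v/(|u||v|) = 32/sqrt(2960) = 0.588172
theta = acos(0.588172) = 53.97 degrees

53.97 degrees


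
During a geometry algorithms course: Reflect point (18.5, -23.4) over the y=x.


Reflection over y=x: (x,y) -> (y,x)
(18.5, -23.4) -> (-23.4, 18.5)

(-23.4, 18.5)


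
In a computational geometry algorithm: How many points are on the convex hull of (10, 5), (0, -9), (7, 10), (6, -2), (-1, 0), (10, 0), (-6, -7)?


Convex hull vertices (CCW): (-6, -7), (0, -9), (10, 0), (10, 5), (7, 10), (-1, 0)
Count = 6

6


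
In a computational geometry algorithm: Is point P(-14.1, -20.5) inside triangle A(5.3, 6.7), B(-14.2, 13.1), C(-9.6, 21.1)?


Cross products: AB x AP = 654.56, BC x BP = -155.36, CA x CP = -684.64
All same sign? no

No, outside


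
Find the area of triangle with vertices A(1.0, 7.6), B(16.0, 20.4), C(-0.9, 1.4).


Area = |x_A(y_B-y_C) + x_B(y_C-y_A) + x_C(y_A-y_B)|/2
= |19 + (-99.2) + 11.52|/2
= 68.68/2 = 34.34

34.34


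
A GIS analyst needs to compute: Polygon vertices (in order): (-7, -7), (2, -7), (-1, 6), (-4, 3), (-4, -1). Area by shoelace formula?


Shoelace sum: ((-7)*(-7) - 2*(-7)) + (2*6 - (-1)*(-7)) + ((-1)*3 - (-4)*6) + ((-4)*(-1) - (-4)*3) + ((-4)*(-7) - (-7)*(-1))
= 126
Area = |126|/2 = 63

63


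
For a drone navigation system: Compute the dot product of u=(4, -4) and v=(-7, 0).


u . v = u_x*v_x + u_y*v_y = 4*(-7) + (-4)*0
= (-28) + 0 = -28

-28


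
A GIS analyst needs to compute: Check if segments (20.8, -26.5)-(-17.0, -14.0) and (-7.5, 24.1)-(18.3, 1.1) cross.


Cross products: d1=-654.58, d2=-1201.48, d3=-1558.93, d4=-1012.03
d1*d2 < 0 and d3*d4 < 0? no

No, they don't intersect


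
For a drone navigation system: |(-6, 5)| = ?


|u| = sqrt((-6)^2 + 5^2) = sqrt(61) = 7.8102

7.8102


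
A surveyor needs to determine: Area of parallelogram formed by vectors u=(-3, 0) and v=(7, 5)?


|u x v| = |(-3)*5 - 0*7|
= |(-15) - 0| = 15

15


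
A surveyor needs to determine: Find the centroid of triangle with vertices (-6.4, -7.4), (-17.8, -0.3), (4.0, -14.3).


Centroid = ((x_A+x_B+x_C)/3, (y_A+y_B+y_C)/3)
= (((-6.4)+(-17.8)+4)/3, ((-7.4)+(-0.3)+(-14.3))/3)
= (-6.7333, -7.3333)

(-6.7333, -7.3333)


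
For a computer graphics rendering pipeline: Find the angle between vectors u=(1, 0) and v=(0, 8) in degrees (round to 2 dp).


u.v = 0, |u| = sqrt(1) = 1, |v| = sqrt(64) = 8
cos(theta) = u.v/(|u||v|) = 0/sqrt(64) = 0
theta = acos(0) = 90 degrees

90 degrees


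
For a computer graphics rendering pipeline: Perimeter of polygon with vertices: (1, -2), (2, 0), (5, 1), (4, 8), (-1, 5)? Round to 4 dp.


Sides: (1, -2)->(2, 0): sqrt(5) = 2.236068, (2, 0)->(5, 1): sqrt(10) = 3.162278, (5, 1)->(4, 8): sqrt(50) = 7.071068, (4, 8)->(-1, 5): sqrt(34) = 5.830952, (-1, 5)->(1, -2): sqrt(53) = 7.28011
Sum = 25.580476
Perimeter = 25.5805

25.5805


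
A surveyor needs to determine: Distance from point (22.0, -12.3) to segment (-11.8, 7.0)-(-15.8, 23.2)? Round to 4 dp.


Project P onto AB: t = 0 (clamped to [0,1])
Closest point on segment: (-11.8, 7)
Distance: 38.9221

38.9221


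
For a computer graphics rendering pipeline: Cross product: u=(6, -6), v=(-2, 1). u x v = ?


u x v = u_x*v_y - u_y*v_x = 6*1 - (-6)*(-2)
= 6 - 12 = -6

-6


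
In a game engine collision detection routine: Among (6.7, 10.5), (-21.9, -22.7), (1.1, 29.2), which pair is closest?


d(P0,P1) = 43.8201, d(P0,P2) = 19.5205, d(P1,P2) = 56.768
Closest: P0 and P2

Closest pair: (6.7, 10.5) and (1.1, 29.2), distance = 19.5205


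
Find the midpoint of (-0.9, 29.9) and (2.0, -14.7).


M = (((-0.9)+2)/2, (29.9+(-14.7))/2)
= (0.55, 7.6)

(0.55, 7.6)


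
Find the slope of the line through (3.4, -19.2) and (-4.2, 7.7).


slope = (y2-y1)/(x2-x1) = (7.7-(-19.2))/((-4.2)-3.4) = 26.9/(-7.6) = -3.5395

-3.5395


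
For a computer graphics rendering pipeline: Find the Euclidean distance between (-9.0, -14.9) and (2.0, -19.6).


dx=11, dy=-4.7
d^2 = 11^2 + (-4.7)^2 = 143.09
d = sqrt(143.09) = 11.962

11.962


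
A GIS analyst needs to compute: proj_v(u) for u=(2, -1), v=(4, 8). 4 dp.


u.v = 0, |v| = sqrt(80) = 8.9443
Scalar projection = u.v / |v| = 0 / sqrt(80) = 0

0


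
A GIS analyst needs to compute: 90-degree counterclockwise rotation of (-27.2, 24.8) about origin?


90° CCW: (x,y) -> (-y, x)
(-27.2,24.8) -> (-24.8, -27.2)

(-24.8, -27.2)


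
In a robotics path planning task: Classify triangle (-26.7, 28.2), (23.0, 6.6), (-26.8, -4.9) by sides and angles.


Side lengths squared: AB^2=2936.65, BC^2=2612.29, CA^2=1095.62
Sorted: [1095.62, 2612.29, 2936.65]
By sides: Scalene, By angles: Acute

Scalene, Acute


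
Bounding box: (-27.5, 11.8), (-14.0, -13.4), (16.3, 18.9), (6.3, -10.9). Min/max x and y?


x range: [-27.5, 16.3]
y range: [-13.4, 18.9]
Bounding box: (-27.5,-13.4) to (16.3,18.9)

(-27.5,-13.4) to (16.3,18.9)
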